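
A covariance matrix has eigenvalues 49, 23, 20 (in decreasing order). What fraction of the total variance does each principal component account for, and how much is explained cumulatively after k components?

Step 1 — total variance = trace(Sigma) = Σ λ_i = 49 + 23 + 20 = 92.

Step 2 — fraction explained by component i = λ_i / Σ λ:
  PC1: 49/92 = 0.5326
  PC2: 23/92 = 0.25
  PC3: 20/92 = 0.2174

Step 3 — cumulative fraction after k components = (λ_1 + ... + λ_k) / Σ λ:
  k = 1: 49/92 = 0.5326
  k = 2: (49 + 23)/92 = 72/92 = 0.7826
  k = 3: (49 + 23 + 20)/92 = 92/92 = 1

Summary (fraction, with percent):

explained: PC1 0.5326 (53.26%), PC2 0.25 (25%), PC3 0.2174 (21.74%);  cumulative: 0.5326, 0.7826, 1


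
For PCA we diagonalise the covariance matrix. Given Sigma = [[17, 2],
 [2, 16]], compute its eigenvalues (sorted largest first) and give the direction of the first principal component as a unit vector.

Step 1 — characteristic polynomial of 2×2 Sigma:
  det(Sigma - λI) = λ² - trace · λ + det = 0.
  trace = 17 + 16 = 33, det = 17·16 - (2)² = 268.
Step 2 — discriminant:
  Δ = trace² - 4·det = 1089 - 1072 = 17.
Step 3 — eigenvalues:
  λ = (trace ± √Δ)/2 = (33 ± 4.1231)/2,
  λ_1 = 18.5616,  λ_2 = 14.4384.

Step 4 — unit eigenvector for λ_1: solve (Sigma - λ_1 I)v = 0. First row:
  (17 - 18.5616)·v_x + (2)·v_y = 0, i.e. (-1.5616)·v_x + (2)·v_y = 0,
  so v ∝ (b, λ_1 - a) = (2, 1.5616) = u.
  ||u|| = √((2)² + (1.5616)²) = √(6.4384) ≈ 2.5374,
  v_1 = u/||u|| ≈ (0.7882, 0.6154) (||v_1|| = 1).

λ_1 = 18.5616,  λ_2 = 14.4384;  v_1 ≈ (0.7882, 0.6154)


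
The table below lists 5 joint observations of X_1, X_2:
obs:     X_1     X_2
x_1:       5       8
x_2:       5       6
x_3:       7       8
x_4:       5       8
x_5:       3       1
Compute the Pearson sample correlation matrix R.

Step 1 — column means:
  mean(X_1) = (5 + 5 + 7 + 5 + 3) / 5 = 25/5 = 5
  mean(X_2) = (8 + 6 + 8 + 8 + 1) / 5 = 31/5 = 6.2

Step 2 — sample variances and covariances s[i,j] = (1/(n-1)) · Σ_k (x_{k,i} - mean_i) · (x_{k,j} - mean_j), with n-1 = 4:
  s[X_1,X_1] = ((0)·(0) + (0)·(0) + (2)·(2) + (0)·(0) + (-2)·(-2)) / 4 = 8/4 = 2
  s[X_1,X_2] = ((0)·(1.8) + (0)·(-0.2) + (2)·(1.8) + (0)·(1.8) + (-2)·(-5.2)) / 4 = 14/4 = 3.5
  s[X_2,X_2] = ((1.8)·(1.8) + (-0.2)·(-0.2) + (1.8)·(1.8) + (1.8)·(1.8) + (-5.2)·(-5.2)) / 4 = 36.8/4 = 9.2
  Sample standard deviations s_i = √(s[i,i]):
  s(X_1) = √(2) = 1.4142
  s(X_2) = √(9.2) = 3.0332

Step 3 — r_{ij} = s_{ij} / (s_i · s_j):
  r[X_1,X_1] = 1 (diagonal).
  r[X_1,X_2] = 3.5 / (1.4142 · 3.0332) = 3.5 / 4.2895 = 0.8159
  r[X_2,X_2] = 1 (diagonal).

R is symmetric with unit diagonal. Assembling:

R = [[1, 0.8159],
 [0.8159, 1]]


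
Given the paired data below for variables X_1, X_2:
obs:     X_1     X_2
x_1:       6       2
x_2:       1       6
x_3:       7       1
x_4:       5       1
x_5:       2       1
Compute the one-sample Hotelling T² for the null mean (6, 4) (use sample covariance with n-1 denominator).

Step 1 — sample mean vector:
  mean(X_1) = (6 + 1 + 7 + 5 + 2) / 5 = 21/5 = 4.2
  mean(X_2) = (2 + 6 + 1 + 1 + 1) / 5 = 11/5 = 2.2
  x̄ = (4.2, 2.2),  deviation x̄ - mu_0 = (4.2, 2.2) - (6, 4) = (-1.8, -1.8).

Step 2 — sample covariance matrix, S[i,j] = (1/(n-1)) · Σ_k (x_{k,i} - mean_i) · (x_{k,j} - mean_j), divisor n-1 = 4:
  S[X_1,X_1] = ((1.8)·(1.8) + (-3.2)·(-3.2) + (2.8)·(2.8) + (0.8)·(0.8) + (-2.2)·(-2.2)) / 4 = 26.8/4 = 6.7
  S[X_1,X_2] = ((1.8)·(-0.2) + (-3.2)·(3.8) + (2.8)·(-1.2) + (0.8)·(-1.2) + (-2.2)·(-1.2)) / 4 = -14.2/4 = -3.55
  S[X_2,X_2] = ((-0.2)·(-0.2) + (3.8)·(3.8) + (-1.2)·(-1.2) + (-1.2)·(-1.2) + (-1.2)·(-1.2)) / 4 = 18.8/4 = 4.7
  S = [[6.7, -3.55],
 [-3.55, 4.7]].

Step 3 — invert S. det(S) = 6.7·4.7 - (-3.55)² = 18.8875.
  S^{-1} = (1/det) · [[d, -b], [-b, a]] = [[0.2488, 0.188],
 [0.188, 0.3547]].

Step 4 — quadratic form (x̄ - mu_0)^T · S^{-1} · (x̄ - mu_0):
  S^{-1} · (x̄ - mu_0) = (-0.7862, -0.9768),
  (x̄ - mu_0)^T · [...] = (-1.8)·(-0.7862) + (-1.8)·(-0.9768) = 3.1735.

Step 5 — scale by n: T² = 5 · 3.1735 = 15.8676.

T² ≈ 15.8676


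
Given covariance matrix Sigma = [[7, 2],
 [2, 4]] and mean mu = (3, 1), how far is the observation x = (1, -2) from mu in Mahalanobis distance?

Step 1 — centre the observation: (x - mu) = (-2, -3).

Step 2 — invert Sigma. det(Sigma) = 7·4 - (2)² = 24.
  Sigma^{-1} = (1/det) · [[d, -b], [-b, a]] = [[0.1667, -0.0833],
 [-0.0833, 0.2917]].

Step 3 — form the quadratic (x - mu)^T · Sigma^{-1} · (x - mu):
  Sigma^{-1} · (x - mu) = (-0.0833, -0.7083).
  (x - mu)^T · [Sigma^{-1} · (x - mu)] = (-2)·(-0.0833) + (-3)·(-0.7083) = 2.2917.

Step 4 — take square root: d = √(2.2917) ≈ 1.5138.

d(x, mu) = √(2.2917) ≈ 1.5138


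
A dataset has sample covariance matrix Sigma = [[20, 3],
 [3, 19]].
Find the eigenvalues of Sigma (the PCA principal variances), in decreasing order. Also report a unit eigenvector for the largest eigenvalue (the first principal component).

Step 1 — characteristic polynomial of 2×2 Sigma:
  det(Sigma - λI) = λ² - trace · λ + det = 0.
  trace = 20 + 19 = 39, det = 20·19 - (3)² = 371.
Step 2 — discriminant:
  Δ = trace² - 4·det = 1521 - 1484 = 37.
Step 3 — eigenvalues:
  λ = (trace ± √Δ)/2 = (39 ± 6.0828)/2,
  λ_1 = 22.5414,  λ_2 = 16.4586.

Step 4 — unit eigenvector for λ_1: solve (Sigma - λ_1 I)v = 0. First row:
  (20 - 22.5414)·v_x + (3)·v_y = 0, i.e. (-2.5414)·v_x + (3)·v_y = 0,
  so v ∝ (b, λ_1 - a) = (3, 2.5414) = u.
  ||u|| = √((3)² + (2.5414)²) = √(15.4586) ≈ 3.9317,
  v_1 = u/||u|| ≈ (0.763, 0.6464) (||v_1|| = 1).

λ_1 = 22.5414,  λ_2 = 16.4586;  v_1 ≈ (0.763, 0.6464)


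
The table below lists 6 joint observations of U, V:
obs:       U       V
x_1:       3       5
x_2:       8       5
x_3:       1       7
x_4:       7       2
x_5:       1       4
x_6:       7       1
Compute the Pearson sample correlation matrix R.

Step 1 — column means:
  mean(U) = (3 + 8 + 1 + 7 + 1 + 7) / 6 = 27/6 = 4.5
  mean(V) = (5 + 5 + 7 + 2 + 4 + 1) / 6 = 24/6 = 4

Step 2 — sample variances and covariances s[i,j] = (1/(n-1)) · Σ_k (x_{k,i} - mean_i) · (x_{k,j} - mean_j), with n-1 = 5:
  s[U,U] = ((-1.5)·(-1.5) + (3.5)·(3.5) + (-3.5)·(-3.5) + (2.5)·(2.5) + (-3.5)·(-3.5) + (2.5)·(2.5)) / 5 = 51.5/5 = 10.3
  s[U,V] = ((-1.5)·(1) + (3.5)·(1) + (-3.5)·(3) + (2.5)·(-2) + (-3.5)·(0) + (2.5)·(-3)) / 5 = -21/5 = -4.2
  s[V,V] = ((1)·(1) + (1)·(1) + (3)·(3) + (-2)·(-2) + (0)·(0) + (-3)·(-3)) / 5 = 24/5 = 4.8
  Sample standard deviations s_i = √(s[i,i]):
  s(U) = √(10.3) = 3.2094
  s(V) = √(4.8) = 2.1909

Step 3 — r_{ij} = s_{ij} / (s_i · s_j):
  r[U,U] = 1 (diagonal).
  r[U,V] = -4.2 / (3.2094 · 2.1909) = -4.2 / 7.0314 = -0.5973
  r[V,V] = 1 (diagonal).

R is symmetric with unit diagonal. Assembling:

R = [[1, -0.5973],
 [-0.5973, 1]]


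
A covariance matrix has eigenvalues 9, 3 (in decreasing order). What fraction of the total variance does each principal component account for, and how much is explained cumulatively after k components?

Step 1 — total variance = trace(Sigma) = Σ λ_i = 9 + 3 = 12.

Step 2 — fraction explained by component i = λ_i / Σ λ:
  PC1: 9/12 = 0.75
  PC2: 3/12 = 0.25

Step 3 — cumulative fraction after k components = (λ_1 + ... + λ_k) / Σ λ:
  k = 1: 9/12 = 0.75
  k = 2: (9 + 3)/12 = 12/12 = 1

Summary (fraction, with percent):

explained: PC1 0.75 (75%), PC2 0.25 (25%);  cumulative: 0.75, 1


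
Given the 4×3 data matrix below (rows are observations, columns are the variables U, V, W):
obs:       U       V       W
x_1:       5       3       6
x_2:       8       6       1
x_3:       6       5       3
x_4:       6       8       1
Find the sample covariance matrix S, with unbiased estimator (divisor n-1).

Step 1 — column means:
  mean(U) = (5 + 8 + 6 + 6) / 4 = 25/4 = 6.25
  mean(V) = (3 + 6 + 5 + 8) / 4 = 22/4 = 5.5
  mean(W) = (6 + 1 + 3 + 1) / 4 = 11/4 = 2.75

Step 2 — sample covariance S[i,j] = (1/(n-1)) · Σ_k (x_{k,i} - mean_i) · (x_{k,j} - mean_j), with n-1 = 3.
  S[U,U] = ((-1.25)·(-1.25) + (1.75)·(1.75) + (-0.25)·(-0.25) + (-0.25)·(-0.25)) / 3 = 4.75/3 = 1.5833
  S[U,V] = ((-1.25)·(-2.5) + (1.75)·(0.5) + (-0.25)·(-0.5) + (-0.25)·(2.5)) / 3 = 3.5/3 = 1.1667
  S[U,W] = ((-1.25)·(3.25) + (1.75)·(-1.75) + (-0.25)·(0.25) + (-0.25)·(-1.75)) / 3 = -6.75/3 = -2.25
  S[V,V] = ((-2.5)·(-2.5) + (0.5)·(0.5) + (-0.5)·(-0.5) + (2.5)·(2.5)) / 3 = 13/3 = 4.3333
  S[V,W] = ((-2.5)·(3.25) + (0.5)·(-1.75) + (-0.5)·(0.25) + (2.5)·(-1.75)) / 3 = -13.5/3 = -4.5
  S[W,W] = ((3.25)·(3.25) + (-1.75)·(-1.75) + (0.25)·(0.25) + (-1.75)·(-1.75)) / 3 = 16.75/3 = 5.5833

S is symmetric (S[j,i] = S[i,j]). Assembling:

S = [[1.5833, 1.1667, -2.25],
 [1.1667, 4.3333, -4.5],
 [-2.25, -4.5, 5.5833]]


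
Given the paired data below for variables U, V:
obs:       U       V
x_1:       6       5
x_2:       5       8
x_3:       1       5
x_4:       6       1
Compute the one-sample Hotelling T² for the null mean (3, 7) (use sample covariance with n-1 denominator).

Step 1 — sample mean vector:
  mean(U) = (6 + 5 + 1 + 6) / 4 = 18/4 = 4.5
  mean(V) = (5 + 8 + 5 + 1) / 4 = 19/4 = 4.75
  x̄ = (4.5, 4.75),  deviation x̄ - mu_0 = (4.5, 4.75) - (3, 7) = (1.5, -2.25).

Step 2 — sample covariance matrix, S[i,j] = (1/(n-1)) · Σ_k (x_{k,i} - mean_i) · (x_{k,j} - mean_j), divisor n-1 = 3:
  S[U,U] = ((1.5)·(1.5) + (0.5)·(0.5) + (-3.5)·(-3.5) + (1.5)·(1.5)) / 3 = 17/3 = 5.6667
  S[U,V] = ((1.5)·(0.25) + (0.5)·(3.25) + (-3.5)·(0.25) + (1.5)·(-3.75)) / 3 = -4.5/3 = -1.5
  S[V,V] = ((0.25)·(0.25) + (3.25)·(3.25) + (0.25)·(0.25) + (-3.75)·(-3.75)) / 3 = 24.75/3 = 8.25
  S = [[5.6667, -1.5],
 [-1.5, 8.25]].

Step 3 — invert S. det(S) = 5.6667·8.25 - (-1.5)² = 44.5.
  S^{-1} = (1/det) · [[d, -b], [-b, a]] = [[0.1854, 0.0337],
 [0.0337, 0.1273]].

Step 4 — quadratic form (x̄ - mu_0)^T · S^{-1} · (x̄ - mu_0):
  S^{-1} · (x̄ - mu_0) = (0.2022, -0.236),
  (x̄ - mu_0)^T · [...] = (1.5)·(0.2022) + (-2.25)·(-0.236) = 0.8343.

Step 5 — scale by n: T² = 4 · 0.8343 = 3.3371.

T² ≈ 3.3371


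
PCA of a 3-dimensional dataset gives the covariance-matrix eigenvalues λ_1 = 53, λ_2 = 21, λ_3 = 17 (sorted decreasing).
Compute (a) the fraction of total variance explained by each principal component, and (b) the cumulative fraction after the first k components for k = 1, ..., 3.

Step 1 — total variance = trace(Sigma) = Σ λ_i = 53 + 21 + 17 = 91.

Step 2 — fraction explained by component i = λ_i / Σ λ:
  PC1: 53/91 = 0.5824
  PC2: 21/91 = 0.2308
  PC3: 17/91 = 0.1868

Step 3 — cumulative fraction after k components = (λ_1 + ... + λ_k) / Σ λ:
  k = 1: 53/91 = 0.5824
  k = 2: (53 + 21)/91 = 74/91 = 0.8132
  k = 3: (53 + 21 + 17)/91 = 91/91 = 1

Summary (fraction, with percent):

explained: PC1 0.5824 (58.24%), PC2 0.2308 (23.08%), PC3 0.1868 (18.68%);  cumulative: 0.5824, 0.8132, 1


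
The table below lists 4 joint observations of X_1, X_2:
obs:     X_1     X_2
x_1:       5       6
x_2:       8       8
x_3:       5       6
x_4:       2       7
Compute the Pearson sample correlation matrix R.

Step 1 — column means:
  mean(X_1) = (5 + 8 + 5 + 2) / 4 = 20/4 = 5
  mean(X_2) = (6 + 8 + 6 + 7) / 4 = 27/4 = 6.75

Step 2 — sample variances and covariances s[i,j] = (1/(n-1)) · Σ_k (x_{k,i} - mean_i) · (x_{k,j} - mean_j), with n-1 = 3:
  s[X_1,X_1] = ((0)·(0) + (3)·(3) + (0)·(0) + (-3)·(-3)) / 3 = 18/3 = 6
  s[X_1,X_2] = ((0)·(-0.75) + (3)·(1.25) + (0)·(-0.75) + (-3)·(0.25)) / 3 = 3/3 = 1
  s[X_2,X_2] = ((-0.75)·(-0.75) + (1.25)·(1.25) + (-0.75)·(-0.75) + (0.25)·(0.25)) / 3 = 2.75/3 = 0.9167
  Sample standard deviations s_i = √(s[i,i]):
  s(X_1) = √(6) = 2.4495
  s(X_2) = √(0.9167) = 0.9574

Step 3 — r_{ij} = s_{ij} / (s_i · s_j):
  r[X_1,X_1] = 1 (diagonal).
  r[X_1,X_2] = 1 / (2.4495 · 0.9574) = 1 / 2.3452 = 0.4264
  r[X_2,X_2] = 1 (diagonal).

R is symmetric with unit diagonal. Assembling:

R = [[1, 0.4264],
 [0.4264, 1]]


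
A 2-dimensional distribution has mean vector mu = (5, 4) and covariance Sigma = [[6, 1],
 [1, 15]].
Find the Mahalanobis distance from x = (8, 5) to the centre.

Step 1 — centre the observation: (x - mu) = (3, 1).

Step 2 — invert Sigma. det(Sigma) = 6·15 - (1)² = 89.
  Sigma^{-1} = (1/det) · [[d, -b], [-b, a]] = [[0.1685, -0.0112],
 [-0.0112, 0.0674]].

Step 3 — form the quadratic (x - mu)^T · Sigma^{-1} · (x - mu):
  Sigma^{-1} · (x - mu) = (0.4944, 0.0337).
  (x - mu)^T · [Sigma^{-1} · (x - mu)] = (3)·(0.4944) + (1)·(0.0337) = 1.5169.

Step 4 — take square root: d = √(1.5169) ≈ 1.2316.

d(x, mu) = √(1.5169) ≈ 1.2316


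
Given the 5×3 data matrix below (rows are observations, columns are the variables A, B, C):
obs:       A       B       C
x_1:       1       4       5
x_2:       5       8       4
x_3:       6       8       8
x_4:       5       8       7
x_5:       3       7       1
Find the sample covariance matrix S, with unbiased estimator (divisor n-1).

Step 1 — column means:
  mean(A) = (1 + 5 + 6 + 5 + 3) / 5 = 20/5 = 4
  mean(B) = (4 + 8 + 8 + 8 + 7) / 5 = 35/5 = 7
  mean(C) = (5 + 4 + 8 + 7 + 1) / 5 = 25/5 = 5

Step 2 — sample covariance S[i,j] = (1/(n-1)) · Σ_k (x_{k,i} - mean_i) · (x_{k,j} - mean_j), with n-1 = 4.
  S[A,A] = ((-3)·(-3) + (1)·(1) + (2)·(2) + (1)·(1) + (-1)·(-1)) / 4 = 16/4 = 4
  S[A,B] = ((-3)·(-3) + (1)·(1) + (2)·(1) + (1)·(1) + (-1)·(0)) / 4 = 13/4 = 3.25
  S[A,C] = ((-3)·(0) + (1)·(-1) + (2)·(3) + (1)·(2) + (-1)·(-4)) / 4 = 11/4 = 2.75
  S[B,B] = ((-3)·(-3) + (1)·(1) + (1)·(1) + (1)·(1) + (0)·(0)) / 4 = 12/4 = 3
  S[B,C] = ((-3)·(0) + (1)·(-1) + (1)·(3) + (1)·(2) + (0)·(-4)) / 4 = 4/4 = 1
  S[C,C] = ((0)·(0) + (-1)·(-1) + (3)·(3) + (2)·(2) + (-4)·(-4)) / 4 = 30/4 = 7.5

S is symmetric (S[j,i] = S[i,j]). Assembling:

S = [[4, 3.25, 2.75],
 [3.25, 3, 1],
 [2.75, 1, 7.5]]


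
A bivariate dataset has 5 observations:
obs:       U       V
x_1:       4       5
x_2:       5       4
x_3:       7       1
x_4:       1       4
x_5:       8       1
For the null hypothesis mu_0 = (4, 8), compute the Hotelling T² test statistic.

Step 1 — sample mean vector:
  mean(U) = (4 + 5 + 7 + 1 + 8) / 5 = 25/5 = 5
  mean(V) = (5 + 4 + 1 + 4 + 1) / 5 = 15/5 = 3
  x̄ = (5, 3),  deviation x̄ - mu_0 = (5, 3) - (4, 8) = (1, -5).

Step 2 — sample covariance matrix, S[i,j] = (1/(n-1)) · Σ_k (x_{k,i} - mean_i) · (x_{k,j} - mean_j), divisor n-1 = 4:
  S[U,U] = ((-1)·(-1) + (0)·(0) + (2)·(2) + (-4)·(-4) + (3)·(3)) / 4 = 30/4 = 7.5
  S[U,V] = ((-1)·(2) + (0)·(1) + (2)·(-2) + (-4)·(1) + (3)·(-2)) / 4 = -16/4 = -4
  S[V,V] = ((2)·(2) + (1)·(1) + (-2)·(-2) + (1)·(1) + (-2)·(-2)) / 4 = 14/4 = 3.5
  S = [[7.5, -4],
 [-4, 3.5]].

Step 3 — invert S. det(S) = 7.5·3.5 - (-4)² = 10.25.
  S^{-1} = (1/det) · [[d, -b], [-b, a]] = [[0.3415, 0.3902],
 [0.3902, 0.7317]].

Step 4 — quadratic form (x̄ - mu_0)^T · S^{-1} · (x̄ - mu_0):
  S^{-1} · (x̄ - mu_0) = (-1.6098, -3.2683),
  (x̄ - mu_0)^T · [...] = (1)·(-1.6098) + (-5)·(-3.2683) = 14.7317.

Step 5 — scale by n: T² = 5 · 14.7317 = 73.6585.

T² ≈ 73.6585


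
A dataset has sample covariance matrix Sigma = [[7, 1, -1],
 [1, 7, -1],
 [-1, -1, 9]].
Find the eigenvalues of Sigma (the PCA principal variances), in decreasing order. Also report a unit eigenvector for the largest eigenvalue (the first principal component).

Step 1 — characteristic polynomial p(λ) = det(λI - Sigma) = λ³ - tr·λ² + c_1·λ - det, where tr = trace, c_1 = sum of the principal 2×2 minors, det = det(Sigma):
  tr = 7 + 7 + 9 = 23,
  c_1 = (7·7 - (1)²) + (7·9 - (-1)²) + (7·9 - (-1)²) = 48 + 62 + 62 = 172,
  det = 7·(7·9 - (-1)²) - (1)·((1)·9 - (-1)·(-1)) + (-1)·((1)·(-1) - 7·(-1)) = 7·(62) - (1)·(8) + (-1)·(6) = 420.
  So p(λ) = λ³ - 23λ² + 172λ - 420.
Step 2 — look for an integer root (rational root theorem: any rational root is an integer divisor of 420). Testing λ = 6:
  p(6) = 216 - 828 + 1032 - 420 = 0  ✓
  Dividing out (λ - 6): p(λ) = (λ - 6)(λ² - 17λ + 70).
Step 3 — remaining eigenvalues from the quadratic λ² - 17λ + 70 = 0:
  Δ = 17² - 4·70 = 289 - 280 = 9,  λ = (17 ± √9)/2 = (17 ± 3)/2 = 10 or 7.
  Sorted: λ_1 = 10,  λ_2 = 7,  λ_3 = 6  (check: sum = 23 = tr ✓).

Step 4 — unit eigenvector for λ_1 = 10: v spans the null space of (Sigma - λ_1 I), whose rows are
  r_1 = (-3, 1, -1),  r_2 = (1, -3, -1),  r_3 = (-1, -1, -1).
  v is orthogonal to every row, so take v ∝ r_1 × r_2 = ((1)·(-1) - (-1)·(-3), (-1)·(1) - (-3)·(-1), (-3)·(-3) - (1)·(1)) = (-4, -4, 8).
  Rescale (divide by 4; multiply by -1 so the first nonzero entry is positive): u = (1, 1, -2).
  ||u|| = √((1)² + (1)² + (-2)²) = √(6) ≈ 2.4495,  v_1 = u/||u|| ≈ (0.4082, 0.4082, -0.8165) (||v_1|| = 1).

λ_1 = 10,  λ_2 = 7,  λ_3 = 6;  v_1 ≈ (0.4082, 0.4082, -0.8165)


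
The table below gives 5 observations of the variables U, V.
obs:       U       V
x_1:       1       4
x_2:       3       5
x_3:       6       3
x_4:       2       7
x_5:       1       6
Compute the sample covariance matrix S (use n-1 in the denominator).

Step 1 — column means:
  mean(U) = (1 + 3 + 6 + 2 + 1) / 5 = 13/5 = 2.6
  mean(V) = (4 + 5 + 3 + 7 + 6) / 5 = 25/5 = 5

Step 2 — sample covariance S[i,j] = (1/(n-1)) · Σ_k (x_{k,i} - mean_i) · (x_{k,j} - mean_j), with n-1 = 4.
  S[U,U] = ((-1.6)·(-1.6) + (0.4)·(0.4) + (3.4)·(3.4) + (-0.6)·(-0.6) + (-1.6)·(-1.6)) / 4 = 17.2/4 = 4.3
  S[U,V] = ((-1.6)·(-1) + (0.4)·(0) + (3.4)·(-2) + (-0.6)·(2) + (-1.6)·(1)) / 4 = -8/4 = -2
  S[V,V] = ((-1)·(-1) + (0)·(0) + (-2)·(-2) + (2)·(2) + (1)·(1)) / 4 = 10/4 = 2.5

S is symmetric (S[j,i] = S[i,j]). Assembling:

S = [[4.3, -2],
 [-2, 2.5]]


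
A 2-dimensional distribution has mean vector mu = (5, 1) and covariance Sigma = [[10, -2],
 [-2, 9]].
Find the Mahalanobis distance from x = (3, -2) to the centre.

Step 1 — centre the observation: (x - mu) = (-2, -3).

Step 2 — invert Sigma. det(Sigma) = 10·9 - (-2)² = 86.
  Sigma^{-1} = (1/det) · [[d, -b], [-b, a]] = [[0.1047, 0.0233],
 [0.0233, 0.1163]].

Step 3 — form the quadratic (x - mu)^T · Sigma^{-1} · (x - mu):
  Sigma^{-1} · (x - mu) = (-0.2791, -0.3953).
  (x - mu)^T · [Sigma^{-1} · (x - mu)] = (-2)·(-0.2791) + (-3)·(-0.3953) = 1.7442.

Step 4 — take square root: d = √(1.7442) ≈ 1.3207.

d(x, mu) = √(1.7442) ≈ 1.3207


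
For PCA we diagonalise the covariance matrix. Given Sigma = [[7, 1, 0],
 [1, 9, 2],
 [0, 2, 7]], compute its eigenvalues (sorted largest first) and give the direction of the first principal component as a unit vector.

Step 1 — characteristic polynomial p(λ) = det(λI - Sigma) = λ³ - tr·λ² + c_1·λ - det, where tr = trace, c_1 = sum of the principal 2×2 minors, det = det(Sigma):
  tr = 7 + 9 + 7 = 23,
  c_1 = (7·9 - (1)²) + (7·7 - (0)²) + (9·7 - (2)²) = 62 + 49 + 59 = 170,
  det = 7·(9·7 - (2)²) - (1)·((1)·7 - (2)·(0)) + (0)·((1)·(2) - 9·(0)) = 7·(59) - (1)·(7) + (0)·(2) = 406.
  So p(λ) = λ³ - 23λ² + 170λ - 406.
Step 2 — look for an integer root (rational root theorem: any rational root is an integer divisor of 406). Testing λ = 7:
  p(7) = 343 - 1127 + 1190 - 406 = 0  ✓
  Dividing out (λ - 7): p(λ) = (λ - 7)(λ² - 16λ + 58).
Step 3 — remaining eigenvalues from the quadratic λ² - 16λ + 58 = 0:
  Δ = 16² - 4·58 = 256 - 232 = 24,  λ = (16 ± √24)/2 = (16 ± 4.899)/2 ≈ 10.4495 or 5.5505.
  Sorted: λ_1 = 10.4495,  λ_2 = 7,  λ_3 = 5.5505  (check: sum = 23 = tr ✓).

Step 4 — unit eigenvector for λ_1 ≈ 10.4495: v spans the null space of (Sigma - λ_1 I), whose rows are
  r_1 = (-3.4495, 1, 0),  r_2 = (1, -1.4495, 2),  r_3 = (0, 2, -3.4495).
  v is orthogonal to every row, so take v ∝ r_1 × r_2 = ((1)·(2) - (0)·(-1.4495), (0)·(1) - (-3.4495)·(2), (-3.4495)·(-1.4495) - (1)·(1)) ≈ (2, 6.899, 4).
  Let u = (2, 6.899, 4).
  ||u|| = √((2)² + (6.899)² + (4)²) = √(67.5959) ≈ 8.2217,  v_1 = u/||u|| ≈ (0.2433, 0.8391, 0.4865) (||v_1|| = 1).

λ_1 = 10.4495,  λ_2 = 7,  λ_3 = 5.5505;  v_1 ≈ (0.2433, 0.8391, 0.4865)


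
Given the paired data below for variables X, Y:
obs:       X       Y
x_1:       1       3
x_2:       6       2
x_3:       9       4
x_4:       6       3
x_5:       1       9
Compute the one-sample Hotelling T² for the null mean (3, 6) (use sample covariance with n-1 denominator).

Step 1 — sample mean vector:
  mean(X) = (1 + 6 + 9 + 6 + 1) / 5 = 23/5 = 4.6
  mean(Y) = (3 + 2 + 4 + 3 + 9) / 5 = 21/5 = 4.2
  x̄ = (4.6, 4.2),  deviation x̄ - mu_0 = (4.6, 4.2) - (3, 6) = (1.6, -1.8).

Step 2 — sample covariance matrix, S[i,j] = (1/(n-1)) · Σ_k (x_{k,i} - mean_i) · (x_{k,j} - mean_j), divisor n-1 = 4:
  S[X,X] = ((-3.6)·(-3.6) + (1.4)·(1.4) + (4.4)·(4.4) + (1.4)·(1.4) + (-3.6)·(-3.6)) / 4 = 49.2/4 = 12.3
  S[X,Y] = ((-3.6)·(-1.2) + (1.4)·(-2.2) + (4.4)·(-0.2) + (1.4)·(-1.2) + (-3.6)·(4.8)) / 4 = -18.6/4 = -4.65
  S[Y,Y] = ((-1.2)·(-1.2) + (-2.2)·(-2.2) + (-0.2)·(-0.2) + (-1.2)·(-1.2) + (4.8)·(4.8)) / 4 = 30.8/4 = 7.7
  S = [[12.3, -4.65],
 [-4.65, 7.7]].

Step 3 — invert S. det(S) = 12.3·7.7 - (-4.65)² = 73.0875.
  S^{-1} = (1/det) · [[d, -b], [-b, a]] = [[0.1054, 0.0636],
 [0.0636, 0.1683]].

Step 4 — quadratic form (x̄ - mu_0)^T · S^{-1} · (x̄ - mu_0):
  S^{-1} · (x̄ - mu_0) = (0.054, -0.2011),
  (x̄ - mu_0)^T · [...] = (1.6)·(0.054) + (-1.8)·(-0.2011) = 0.4485.

Step 5 — scale by n: T² = 5 · 0.4485 = 2.2425.

T² ≈ 2.2425


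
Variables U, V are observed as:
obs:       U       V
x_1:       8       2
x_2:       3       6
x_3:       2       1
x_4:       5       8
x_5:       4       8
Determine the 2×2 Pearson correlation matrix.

Step 1 — column means:
  mean(U) = (8 + 3 + 2 + 5 + 4) / 5 = 22/5 = 4.4
  mean(V) = (2 + 6 + 1 + 8 + 8) / 5 = 25/5 = 5

Step 2 — sample variances and covariances s[i,j] = (1/(n-1)) · Σ_k (x_{k,i} - mean_i) · (x_{k,j} - mean_j), with n-1 = 4:
  s[U,U] = ((3.6)·(3.6) + (-1.4)·(-1.4) + (-2.4)·(-2.4) + (0.6)·(0.6) + (-0.4)·(-0.4)) / 4 = 21.2/4 = 5.3
  s[U,V] = ((3.6)·(-3) + (-1.4)·(1) + (-2.4)·(-4) + (0.6)·(3) + (-0.4)·(3)) / 4 = -2/4 = -0.5
  s[V,V] = ((-3)·(-3) + (1)·(1) + (-4)·(-4) + (3)·(3) + (3)·(3)) / 4 = 44/4 = 11
  Sample standard deviations s_i = √(s[i,i]):
  s(U) = √(5.3) = 2.3022
  s(V) = √(11) = 3.3166

Step 3 — r_{ij} = s_{ij} / (s_i · s_j):
  r[U,U] = 1 (diagonal).
  r[U,V] = -0.5 / (2.3022 · 3.3166) = -0.5 / 7.6354 = -0.0655
  r[V,V] = 1 (diagonal).

R is symmetric with unit diagonal. Assembling:

R = [[1, -0.0655],
 [-0.0655, 1]]


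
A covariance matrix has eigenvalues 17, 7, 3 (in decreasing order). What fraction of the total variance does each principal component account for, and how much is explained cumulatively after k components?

Step 1 — total variance = trace(Sigma) = Σ λ_i = 17 + 7 + 3 = 27.

Step 2 — fraction explained by component i = λ_i / Σ λ:
  PC1: 17/27 = 0.6296
  PC2: 7/27 = 0.2593
  PC3: 3/27 = 0.1111

Step 3 — cumulative fraction after k components = (λ_1 + ... + λ_k) / Σ λ:
  k = 1: 17/27 = 0.6296
  k = 2: (17 + 7)/27 = 24/27 = 0.8889
  k = 3: (17 + 7 + 3)/27 = 27/27 = 1

Summary (fraction, with percent):

explained: PC1 0.6296 (62.96%), PC2 0.2593 (25.93%), PC3 0.1111 (11.11%);  cumulative: 0.6296, 0.8889, 1


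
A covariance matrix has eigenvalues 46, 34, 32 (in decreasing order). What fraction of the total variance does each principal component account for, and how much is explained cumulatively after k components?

Step 1 — total variance = trace(Sigma) = Σ λ_i = 46 + 34 + 32 = 112.

Step 2 — fraction explained by component i = λ_i / Σ λ:
  PC1: 46/112 = 0.4107
  PC2: 34/112 = 0.3036
  PC3: 32/112 = 0.2857

Step 3 — cumulative fraction after k components = (λ_1 + ... + λ_k) / Σ λ:
  k = 1: 46/112 = 0.4107
  k = 2: (46 + 34)/112 = 80/112 = 0.7143
  k = 3: (46 + 34 + 32)/112 = 112/112 = 1

Summary (fraction, with percent):

explained: PC1 0.4107 (41.07%), PC2 0.3036 (30.36%), PC3 0.2857 (28.57%);  cumulative: 0.4107, 0.7143, 1


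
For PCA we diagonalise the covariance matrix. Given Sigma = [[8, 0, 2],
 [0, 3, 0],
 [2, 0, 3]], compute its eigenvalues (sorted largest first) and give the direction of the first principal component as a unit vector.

Step 1 — characteristic polynomial p(λ) = det(λI - Sigma) = λ³ - tr·λ² + c_1·λ - det, where tr = trace, c_1 = sum of the principal 2×2 minors, det = det(Sigma):
  tr = 8 + 3 + 3 = 14,
  c_1 = (8·3 - (0)²) + (8·3 - (2)²) + (3·3 - (0)²) = 24 + 20 + 9 = 53,
  det = 8·(3·3 - (0)²) - (0)·((0)·3 - (0)·(2)) + (2)·((0)·(0) - 3·(2)) = 8·(9) - (0)·(0) + (2)·(-6) = 60.
  So p(λ) = λ³ - 14λ² + 53λ - 60.
Step 2 — look for an integer root (rational root theorem: any rational root is an integer divisor of 60). Testing λ = 3:
  p(3) = 27 - 126 + 159 - 60 = 0  ✓
  Dividing out (λ - 3): p(λ) = (λ - 3)(λ² - 11λ + 20).
Step 3 — remaining eigenvalues from the quadratic λ² - 11λ + 20 = 0:
  Δ = 11² - 4·20 = 121 - 80 = 41,  λ = (11 ± √41)/2 = (11 ± 6.4031)/2 ≈ 8.7016 or 2.2984.
  Sorted: λ_1 = 8.7016,  λ_2 = 3,  λ_3 = 2.2984  (check: sum = 14 = tr ✓).

Step 4 — unit eigenvector for λ_1 ≈ 8.7016: v spans the null space of (Sigma - λ_1 I), whose rows are
  r_1 = (-0.7016, 0, 2),  r_2 = (0, -5.7016, 0),  r_3 = (2, 0, -5.7016).
  v is orthogonal to every row, so take v ∝ r_1 × r_2 = ((0)·(0) - (2)·(-5.7016), (2)·(0) - (-0.7016)·(0), (-0.7016)·(-5.7016) - (0)·(0)) ≈ (11.4031, 0, 4).
  Let u = (11.4031, 0, 4).
  ||u|| = √((11.4031)² + (0)² + (4)²) = √(146.0312) ≈ 12.0843,  v_1 = u/||u|| ≈ (0.9436, 0, 0.331) (||v_1|| = 1).

λ_1 = 8.7016,  λ_2 = 3,  λ_3 = 2.2984;  v_1 ≈ (0.9436, 0, 0.331)


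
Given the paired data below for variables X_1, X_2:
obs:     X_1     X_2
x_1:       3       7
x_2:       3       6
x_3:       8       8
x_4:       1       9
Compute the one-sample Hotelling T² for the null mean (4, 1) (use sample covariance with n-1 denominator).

Step 1 — sample mean vector:
  mean(X_1) = (3 + 3 + 8 + 1) / 4 = 15/4 = 3.75
  mean(X_2) = (7 + 6 + 8 + 9) / 4 = 30/4 = 7.5
  x̄ = (3.75, 7.5),  deviation x̄ - mu_0 = (3.75, 7.5) - (4, 1) = (-0.25, 6.5).

Step 2 — sample covariance matrix, S[i,j] = (1/(n-1)) · Σ_k (x_{k,i} - mean_i) · (x_{k,j} - mean_j), divisor n-1 = 3:
  S[X_1,X_1] = ((-0.75)·(-0.75) + (-0.75)·(-0.75) + (4.25)·(4.25) + (-2.75)·(-2.75)) / 3 = 26.75/3 = 8.9167
  S[X_1,X_2] = ((-0.75)·(-0.5) + (-0.75)·(-1.5) + (4.25)·(0.5) + (-2.75)·(1.5)) / 3 = -0.5/3 = -0.1667
  S[X_2,X_2] = ((-0.5)·(-0.5) + (-1.5)·(-1.5) + (0.5)·(0.5) + (1.5)·(1.5)) / 3 = 5/3 = 1.6667
  S = [[8.9167, -0.1667],
 [-0.1667, 1.6667]].

Step 3 — invert S. det(S) = 8.9167·1.6667 - (-0.1667)² = 14.8333.
  S^{-1} = (1/det) · [[d, -b], [-b, a]] = [[0.1124, 0.0112],
 [0.0112, 0.6011]].

Step 4 — quadratic form (x̄ - mu_0)^T · S^{-1} · (x̄ - mu_0):
  S^{-1} · (x̄ - mu_0) = (0.0449, 3.9045),
  (x̄ - mu_0)^T · [...] = (-0.25)·(0.0449) + (6.5)·(3.9045) = 25.368.

Step 5 — scale by n: T² = 4 · 25.368 = 101.4719.

T² ≈ 101.4719


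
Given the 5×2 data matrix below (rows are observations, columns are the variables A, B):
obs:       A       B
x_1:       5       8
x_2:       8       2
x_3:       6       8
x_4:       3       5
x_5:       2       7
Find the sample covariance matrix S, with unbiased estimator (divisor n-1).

Step 1 — column means:
  mean(A) = (5 + 8 + 6 + 3 + 2) / 5 = 24/5 = 4.8
  mean(B) = (8 + 2 + 8 + 5 + 7) / 5 = 30/5 = 6

Step 2 — sample covariance S[i,j] = (1/(n-1)) · Σ_k (x_{k,i} - mean_i) · (x_{k,j} - mean_j), with n-1 = 4.
  S[A,A] = ((0.2)·(0.2) + (3.2)·(3.2) + (1.2)·(1.2) + (-1.8)·(-1.8) + (-2.8)·(-2.8)) / 4 = 22.8/4 = 5.7
  S[A,B] = ((0.2)·(2) + (3.2)·(-4) + (1.2)·(2) + (-1.8)·(-1) + (-2.8)·(1)) / 4 = -11/4 = -2.75
  S[B,B] = ((2)·(2) + (-4)·(-4) + (2)·(2) + (-1)·(-1) + (1)·(1)) / 4 = 26/4 = 6.5

S is symmetric (S[j,i] = S[i,j]). Assembling:

S = [[5.7, -2.75],
 [-2.75, 6.5]]


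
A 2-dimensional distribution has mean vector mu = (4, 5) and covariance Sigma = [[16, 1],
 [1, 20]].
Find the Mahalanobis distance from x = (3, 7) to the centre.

Step 1 — centre the observation: (x - mu) = (-1, 2).

Step 2 — invert Sigma. det(Sigma) = 16·20 - (1)² = 319.
  Sigma^{-1} = (1/det) · [[d, -b], [-b, a]] = [[0.0627, -0.0031],
 [-0.0031, 0.0502]].

Step 3 — form the quadratic (x - mu)^T · Sigma^{-1} · (x - mu):
  Sigma^{-1} · (x - mu) = (-0.069, 0.1034).
  (x - mu)^T · [Sigma^{-1} · (x - mu)] = (-1)·(-0.069) + (2)·(0.1034) = 0.2759.

Step 4 — take square root: d = √(0.2759) ≈ 0.5252.

d(x, mu) = √(0.2759) ≈ 0.5252


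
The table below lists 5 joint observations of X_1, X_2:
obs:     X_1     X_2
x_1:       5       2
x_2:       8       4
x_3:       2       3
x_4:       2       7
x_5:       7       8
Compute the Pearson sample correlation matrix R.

Step 1 — column means:
  mean(X_1) = (5 + 8 + 2 + 2 + 7) / 5 = 24/5 = 4.8
  mean(X_2) = (2 + 4 + 3 + 7 + 8) / 5 = 24/5 = 4.8

Step 2 — sample variances and covariances s[i,j] = (1/(n-1)) · Σ_k (x_{k,i} - mean_i) · (x_{k,j} - mean_j), with n-1 = 4:
  s[X_1,X_1] = ((0.2)·(0.2) + (3.2)·(3.2) + (-2.8)·(-2.8) + (-2.8)·(-2.8) + (2.2)·(2.2)) / 4 = 30.8/4 = 7.7
  s[X_1,X_2] = ((0.2)·(-2.8) + (3.2)·(-0.8) + (-2.8)·(-1.8) + (-2.8)·(2.2) + (2.2)·(3.2)) / 4 = 2.8/4 = 0.7
  s[X_2,X_2] = ((-2.8)·(-2.8) + (-0.8)·(-0.8) + (-1.8)·(-1.8) + (2.2)·(2.2) + (3.2)·(3.2)) / 4 = 26.8/4 = 6.7
  Sample standard deviations s_i = √(s[i,i]):
  s(X_1) = √(7.7) = 2.7749
  s(X_2) = √(6.7) = 2.5884

Step 3 — r_{ij} = s_{ij} / (s_i · s_j):
  r[X_1,X_1] = 1 (diagonal).
  r[X_1,X_2] = 0.7 / (2.7749 · 2.5884) = 0.7 / 7.1826 = 0.0975
  r[X_2,X_2] = 1 (diagonal).

R is symmetric with unit diagonal. Assembling:

R = [[1, 0.0975],
 [0.0975, 1]]


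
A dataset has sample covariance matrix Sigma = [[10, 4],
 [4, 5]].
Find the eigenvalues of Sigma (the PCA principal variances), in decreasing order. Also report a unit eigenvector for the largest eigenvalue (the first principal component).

Step 1 — characteristic polynomial of 2×2 Sigma:
  det(Sigma - λI) = λ² - trace · λ + det = 0.
  trace = 10 + 5 = 15, det = 10·5 - (4)² = 34.
Step 2 — discriminant:
  Δ = trace² - 4·det = 225 - 136 = 89.
Step 3 — eigenvalues:
  λ = (trace ± √Δ)/2 = (15 ± 9.434)/2,
  λ_1 = 12.217,  λ_2 = 2.783.

Step 4 — unit eigenvector for λ_1: solve (Sigma - λ_1 I)v = 0. First row:
  (10 - 12.217)·v_x + (4)·v_y = 0, i.e. (-2.217)·v_x + (4)·v_y = 0,
  so v ∝ (b, λ_1 - a) = (4, 2.217) = u.
  ||u|| = √((4)² + (2.217)²) = √(20.915) ≈ 4.5733,
  v_1 = u/||u|| ≈ (0.8746, 0.4848) (||v_1|| = 1).

λ_1 = 12.217,  λ_2 = 2.783;  v_1 ≈ (0.8746, 0.4848)


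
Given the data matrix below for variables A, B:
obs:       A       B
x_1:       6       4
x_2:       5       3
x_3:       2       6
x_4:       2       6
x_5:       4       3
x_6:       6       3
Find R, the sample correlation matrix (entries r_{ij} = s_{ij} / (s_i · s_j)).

Step 1 — column means:
  mean(A) = (6 + 5 + 2 + 2 + 4 + 6) / 6 = 25/6 = 4.1667
  mean(B) = (4 + 3 + 6 + 6 + 3 + 3) / 6 = 25/6 = 4.1667

Step 2 — sample variances and covariances s[i,j] = (1/(n-1)) · Σ_k (x_{k,i} - mean_i) · (x_{k,j} - mean_j), with n-1 = 5:
  s[A,A] = ((1.8333)·(1.8333) + (0.8333)·(0.8333) + (-2.1667)·(-2.1667) + (-2.1667)·(-2.1667) + (-0.1667)·(-0.1667) + (1.8333)·(1.8333)) / 5 = 16.8333/5 = 3.3667
  s[A,B] = ((1.8333)·(-0.1667) + (0.8333)·(-1.1667) + (-2.1667)·(1.8333) + (-2.1667)·(1.8333) + (-0.1667)·(-1.1667) + (1.8333)·(-1.1667)) / 5 = -11.1667/5 = -2.2333
  s[B,B] = ((-0.1667)·(-0.1667) + (-1.1667)·(-1.1667) + (1.8333)·(1.8333) + (1.8333)·(1.8333) + (-1.1667)·(-1.1667) + (-1.1667)·(-1.1667)) / 5 = 10.8333/5 = 2.1667
  Sample standard deviations s_i = √(s[i,i]):
  s(A) = √(3.3667) = 1.8348
  s(B) = √(2.1667) = 1.472

Step 3 — r_{ij} = s_{ij} / (s_i · s_j):
  r[A,A] = 1 (diagonal).
  r[A,B] = -2.2333 / (1.8348 · 1.472) = -2.2333 / 2.7008 = -0.8269
  r[B,B] = 1 (diagonal).

R is symmetric with unit diagonal. Assembling:

R = [[1, -0.8269],
 [-0.8269, 1]]


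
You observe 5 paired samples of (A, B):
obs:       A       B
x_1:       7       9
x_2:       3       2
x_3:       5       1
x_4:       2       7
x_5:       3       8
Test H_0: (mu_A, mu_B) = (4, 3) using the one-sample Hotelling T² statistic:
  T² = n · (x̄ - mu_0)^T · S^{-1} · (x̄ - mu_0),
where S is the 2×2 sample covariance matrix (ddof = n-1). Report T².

Step 1 — sample mean vector:
  mean(A) = (7 + 3 + 5 + 2 + 3) / 5 = 20/5 = 4
  mean(B) = (9 + 2 + 1 + 7 + 8) / 5 = 27/5 = 5.4
  x̄ = (4, 5.4),  deviation x̄ - mu_0 = (4, 5.4) - (4, 3) = (0, 2.4).

Step 2 — sample covariance matrix, S[i,j] = (1/(n-1)) · Σ_k (x_{k,i} - mean_i) · (x_{k,j} - mean_j), divisor n-1 = 4:
  S[A,A] = ((3)·(3) + (-1)·(-1) + (1)·(1) + (-2)·(-2) + (-1)·(-1)) / 4 = 16/4 = 4
  S[A,B] = ((3)·(3.6) + (-1)·(-3.4) + (1)·(-4.4) + (-2)·(1.6) + (-1)·(2.6)) / 4 = 4/4 = 1
  S[B,B] = ((3.6)·(3.6) + (-3.4)·(-3.4) + (-4.4)·(-4.4) + (1.6)·(1.6) + (2.6)·(2.6)) / 4 = 53.2/4 = 13.3
  S = [[4, 1],
 [1, 13.3]].

Step 3 — invert S. det(S) = 4·13.3 - (1)² = 52.2.
  S^{-1} = (1/det) · [[d, -b], [-b, a]] = [[0.2548, -0.0192],
 [-0.0192, 0.0766]].

Step 4 — quadratic form (x̄ - mu_0)^T · S^{-1} · (x̄ - mu_0):
  S^{-1} · (x̄ - mu_0) = (-0.046, 0.1839),
  (x̄ - mu_0)^T · [...] = (0)·(-0.046) + (2.4)·(0.1839) = 0.4414.

Step 5 — scale by n: T² = 5 · 0.4414 = 2.2069.

T² ≈ 2.2069


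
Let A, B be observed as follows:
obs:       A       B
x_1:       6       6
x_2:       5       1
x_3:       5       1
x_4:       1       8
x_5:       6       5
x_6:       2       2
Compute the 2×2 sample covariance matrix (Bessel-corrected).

Step 1 — column means:
  mean(A) = (6 + 5 + 5 + 1 + 6 + 2) / 6 = 25/6 = 4.1667
  mean(B) = (6 + 1 + 1 + 8 + 5 + 2) / 6 = 23/6 = 3.8333

Step 2 — sample covariance S[i,j] = (1/(n-1)) · Σ_k (x_{k,i} - mean_i) · (x_{k,j} - mean_j), with n-1 = 5.
  S[A,A] = ((1.8333)·(1.8333) + (0.8333)·(0.8333) + (0.8333)·(0.8333) + (-3.1667)·(-3.1667) + (1.8333)·(1.8333) + (-2.1667)·(-2.1667)) / 5 = 22.8333/5 = 4.5667
  S[A,B] = ((1.8333)·(2.1667) + (0.8333)·(-2.8333) + (0.8333)·(-2.8333) + (-3.1667)·(4.1667) + (1.8333)·(1.1667) + (-2.1667)·(-1.8333)) / 5 = -7.8333/5 = -1.5667
  S[B,B] = ((2.1667)·(2.1667) + (-2.8333)·(-2.8333) + (-2.8333)·(-2.8333) + (4.1667)·(4.1667) + (1.1667)·(1.1667) + (-1.8333)·(-1.8333)) / 5 = 42.8333/5 = 8.5667

S is symmetric (S[j,i] = S[i,j]). Assembling:

S = [[4.5667, -1.5667],
 [-1.5667, 8.5667]]


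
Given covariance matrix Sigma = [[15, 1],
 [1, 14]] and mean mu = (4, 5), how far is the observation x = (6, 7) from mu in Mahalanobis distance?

Step 1 — centre the observation: (x - mu) = (2, 2).

Step 2 — invert Sigma. det(Sigma) = 15·14 - (1)² = 209.
  Sigma^{-1} = (1/det) · [[d, -b], [-b, a]] = [[0.067, -0.0048],
 [-0.0048, 0.0718]].

Step 3 — form the quadratic (x - mu)^T · Sigma^{-1} · (x - mu):
  Sigma^{-1} · (x - mu) = (0.1244, 0.134).
  (x - mu)^T · [Sigma^{-1} · (x - mu)] = (2)·(0.1244) + (2)·(0.134) = 0.5167.

Step 4 — take square root: d = √(0.5167) ≈ 0.7189.

d(x, mu) = √(0.5167) ≈ 0.7189


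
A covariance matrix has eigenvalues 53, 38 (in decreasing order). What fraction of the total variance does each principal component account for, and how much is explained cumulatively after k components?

Step 1 — total variance = trace(Sigma) = Σ λ_i = 53 + 38 = 91.

Step 2 — fraction explained by component i = λ_i / Σ λ:
  PC1: 53/91 = 0.5824
  PC2: 38/91 = 0.4176

Step 3 — cumulative fraction after k components = (λ_1 + ... + λ_k) / Σ λ:
  k = 1: 53/91 = 0.5824
  k = 2: (53 + 38)/91 = 91/91 = 1

Summary (fraction, with percent):

explained: PC1 0.5824 (58.24%), PC2 0.4176 (41.76%);  cumulative: 0.5824, 1


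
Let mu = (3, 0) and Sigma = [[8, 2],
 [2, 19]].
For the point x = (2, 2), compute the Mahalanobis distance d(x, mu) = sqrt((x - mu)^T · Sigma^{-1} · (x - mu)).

Step 1 — centre the observation: (x - mu) = (-1, 2).

Step 2 — invert Sigma. det(Sigma) = 8·19 - (2)² = 148.
  Sigma^{-1} = (1/det) · [[d, -b], [-b, a]] = [[0.1284, -0.0135],
 [-0.0135, 0.0541]].

Step 3 — form the quadratic (x - mu)^T · Sigma^{-1} · (x - mu):
  Sigma^{-1} · (x - mu) = (-0.1554, 0.1216).
  (x - mu)^T · [Sigma^{-1} · (x - mu)] = (-1)·(-0.1554) + (2)·(0.1216) = 0.3986.

Step 4 — take square root: d = √(0.3986) ≈ 0.6314.

d(x, mu) = √(0.3986) ≈ 0.6314


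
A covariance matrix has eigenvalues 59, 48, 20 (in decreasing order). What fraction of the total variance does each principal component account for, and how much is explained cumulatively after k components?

Step 1 — total variance = trace(Sigma) = Σ λ_i = 59 + 48 + 20 = 127.

Step 2 — fraction explained by component i = λ_i / Σ λ:
  PC1: 59/127 = 0.4646
  PC2: 48/127 = 0.378
  PC3: 20/127 = 0.1575

Step 3 — cumulative fraction after k components = (λ_1 + ... + λ_k) / Σ λ:
  k = 1: 59/127 = 0.4646
  k = 2: (59 + 48)/127 = 107/127 = 0.8425
  k = 3: (59 + 48 + 20)/127 = 127/127 = 1

Summary (fraction, with percent):

explained: PC1 0.4646 (46.46%), PC2 0.378 (37.8%), PC3 0.1575 (15.75%);  cumulative: 0.4646, 0.8425, 1


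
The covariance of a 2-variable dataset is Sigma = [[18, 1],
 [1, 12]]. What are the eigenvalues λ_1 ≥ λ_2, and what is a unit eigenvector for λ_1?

Step 1 — characteristic polynomial of 2×2 Sigma:
  det(Sigma - λI) = λ² - trace · λ + det = 0.
  trace = 18 + 12 = 30, det = 18·12 - (1)² = 215.
Step 2 — discriminant:
  Δ = trace² - 4·det = 900 - 860 = 40.
Step 3 — eigenvalues:
  λ = (trace ± √Δ)/2 = (30 ± 6.3246)/2,
  λ_1 = 18.1623,  λ_2 = 11.8377.

Step 4 — unit eigenvector for λ_1: solve (Sigma - λ_1 I)v = 0. First row:
  (18 - 18.1623)·v_x + (1)·v_y = 0, i.e. (-0.1623)·v_x + (1)·v_y = 0,
  so v ∝ (b, λ_1 - a) = (1, 0.1623) = u.
  ||u|| = √((1)² + (0.1623)²) = √(1.0263) ≈ 1.0131,
  v_1 = u/||u|| ≈ (0.9871, 0.1602) (||v_1|| = 1).

λ_1 = 18.1623,  λ_2 = 11.8377;  v_1 ≈ (0.9871, 0.1602)


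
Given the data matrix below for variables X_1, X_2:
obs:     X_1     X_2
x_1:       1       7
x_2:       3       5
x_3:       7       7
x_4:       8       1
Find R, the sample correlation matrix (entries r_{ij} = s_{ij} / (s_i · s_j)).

Step 1 — column means:
  mean(X_1) = (1 + 3 + 7 + 8) / 4 = 19/4 = 4.75
  mean(X_2) = (7 + 5 + 7 + 1) / 4 = 20/4 = 5

Step 2 — sample variances and covariances s[i,j] = (1/(n-1)) · Σ_k (x_{k,i} - mean_i) · (x_{k,j} - mean_j), with n-1 = 3:
  s[X_1,X_1] = ((-3.75)·(-3.75) + (-1.75)·(-1.75) + (2.25)·(2.25) + (3.25)·(3.25)) / 3 = 32.75/3 = 10.9167
  s[X_1,X_2] = ((-3.75)·(2) + (-1.75)·(0) + (2.25)·(2) + (3.25)·(-4)) / 3 = -16/3 = -5.3333
  s[X_2,X_2] = ((2)·(2) + (0)·(0) + (2)·(2) + (-4)·(-4)) / 3 = 24/3 = 8
  Sample standard deviations s_i = √(s[i,i]):
  s(X_1) = √(10.9167) = 3.304
  s(X_2) = √(8) = 2.8284

Step 3 — r_{ij} = s_{ij} / (s_i · s_j):
  r[X_1,X_1] = 1 (diagonal).
  r[X_1,X_2] = -5.3333 / (3.304 · 2.8284) = -5.3333 / 9.3452 = -0.5707
  r[X_2,X_2] = 1 (diagonal).

R is symmetric with unit diagonal. Assembling:

R = [[1, -0.5707],
 [-0.5707, 1]]


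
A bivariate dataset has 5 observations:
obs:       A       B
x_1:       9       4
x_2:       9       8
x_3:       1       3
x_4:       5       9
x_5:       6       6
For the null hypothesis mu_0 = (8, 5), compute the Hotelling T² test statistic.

Step 1 — sample mean vector:
  mean(A) = (9 + 9 + 1 + 5 + 6) / 5 = 30/5 = 6
  mean(B) = (4 + 8 + 3 + 9 + 6) / 5 = 30/5 = 6
  x̄ = (6, 6),  deviation x̄ - mu_0 = (6, 6) - (8, 5) = (-2, 1).

Step 2 — sample covariance matrix, S[i,j] = (1/(n-1)) · Σ_k (x_{k,i} - mean_i) · (x_{k,j} - mean_j), divisor n-1 = 4:
  S[A,A] = ((3)·(3) + (3)·(3) + (-5)·(-5) + (-1)·(-1) + (0)·(0)) / 4 = 44/4 = 11
  S[A,B] = ((3)·(-2) + (3)·(2) + (-5)·(-3) + (-1)·(3) + (0)·(0)) / 4 = 12/4 = 3
  S[B,B] = ((-2)·(-2) + (2)·(2) + (-3)·(-3) + (3)·(3) + (0)·(0)) / 4 = 26/4 = 6.5
  S = [[11, 3],
 [3, 6.5]].

Step 3 — invert S. det(S) = 11·6.5 - (3)² = 62.5.
  S^{-1} = (1/det) · [[d, -b], [-b, a]] = [[0.104, -0.048],
 [-0.048, 0.176]].

Step 4 — quadratic form (x̄ - mu_0)^T · S^{-1} · (x̄ - mu_0):
  S^{-1} · (x̄ - mu_0) = (-0.256, 0.272),
  (x̄ - mu_0)^T · [...] = (-2)·(-0.256) + (1)·(0.272) = 0.784.

Step 5 — scale by n: T² = 5 · 0.784 = 3.92.

T² ≈ 3.92
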